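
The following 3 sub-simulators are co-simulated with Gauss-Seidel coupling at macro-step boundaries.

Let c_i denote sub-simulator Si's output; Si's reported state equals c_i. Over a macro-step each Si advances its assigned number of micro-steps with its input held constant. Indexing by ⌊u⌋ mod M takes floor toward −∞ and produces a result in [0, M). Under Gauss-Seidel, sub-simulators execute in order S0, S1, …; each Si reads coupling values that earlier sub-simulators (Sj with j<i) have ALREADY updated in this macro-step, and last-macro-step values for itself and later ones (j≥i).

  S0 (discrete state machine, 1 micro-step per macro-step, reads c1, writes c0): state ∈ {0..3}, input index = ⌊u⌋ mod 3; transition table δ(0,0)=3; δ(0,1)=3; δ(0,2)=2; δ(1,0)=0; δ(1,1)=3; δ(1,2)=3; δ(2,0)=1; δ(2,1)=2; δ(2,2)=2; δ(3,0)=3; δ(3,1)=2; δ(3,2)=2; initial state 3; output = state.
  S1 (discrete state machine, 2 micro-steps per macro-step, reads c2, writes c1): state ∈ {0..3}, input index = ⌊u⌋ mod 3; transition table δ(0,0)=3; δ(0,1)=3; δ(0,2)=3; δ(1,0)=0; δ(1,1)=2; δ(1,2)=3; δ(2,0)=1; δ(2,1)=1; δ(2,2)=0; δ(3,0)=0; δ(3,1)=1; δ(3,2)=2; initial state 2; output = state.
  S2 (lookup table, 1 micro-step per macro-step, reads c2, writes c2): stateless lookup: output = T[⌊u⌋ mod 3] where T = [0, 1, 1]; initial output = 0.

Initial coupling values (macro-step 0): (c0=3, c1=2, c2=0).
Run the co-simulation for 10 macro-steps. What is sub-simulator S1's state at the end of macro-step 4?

macro 1: S0 reads c1=2 → after 1×micro: 2; S1 reads c2=0 → after 2×micro: 0; S2 reads c2=0 → after 1×micro: 0 ⇒ (c0=2, c1=0, c2=0)
macro 2: S0 reads c1=0 → after 1×micro: 1; S1 reads c2=0 → after 2×micro: 0; S2 reads c2=0 → after 1×micro: 0 ⇒ (c0=1, c1=0, c2=0)
macro 3: S0 reads c1=0 → after 1×micro: 0; S1 reads c2=0 → after 2×micro: 0; S2 reads c2=0 → after 1×micro: 0 ⇒ (c0=0, c1=0, c2=0)
macro 4: S0 reads c1=0 → after 1×micro: 3; S1 reads c2=0 → after 2×micro: 0; S2 reads c2=0 → after 1×micro: 0 ⇒ (c0=3, c1=0, c2=0)
macro 5: S0 reads c1=0 → after 1×micro: 3; S1 reads c2=0 → after 2×micro: 0; S2 reads c2=0 → after 1×micro: 0 ⇒ (c0=3, c1=0, c2=0)
macro 6: S0 reads c1=0 → after 1×micro: 3; S1 reads c2=0 → after 2×micro: 0; S2 reads c2=0 → after 1×micro: 0 ⇒ (c0=3, c1=0, c2=0)
macro 7: S0 reads c1=0 → after 1×micro: 3; S1 reads c2=0 → after 2×micro: 0; S2 reads c2=0 → after 1×micro: 0 ⇒ (c0=3, c1=0, c2=0)
macro 8: S0 reads c1=0 → after 1×micro: 3; S1 reads c2=0 → after 2×micro: 0; S2 reads c2=0 → after 1×micro: 0 ⇒ (c0=3, c1=0, c2=0)
macro 9: S0 reads c1=0 → after 1×micro: 3; S1 reads c2=0 → after 2×micro: 0; S2 reads c2=0 → after 1×micro: 0 ⇒ (c0=3, c1=0, c2=0)
macro 10: S0 reads c1=0 → after 1×micro: 3; S1 reads c2=0 → after 2×micro: 0; S2 reads c2=0 → after 1×micro: 0 ⇒ (c0=3, c1=0, c2=0)

S1 state at macro-step 4 = 0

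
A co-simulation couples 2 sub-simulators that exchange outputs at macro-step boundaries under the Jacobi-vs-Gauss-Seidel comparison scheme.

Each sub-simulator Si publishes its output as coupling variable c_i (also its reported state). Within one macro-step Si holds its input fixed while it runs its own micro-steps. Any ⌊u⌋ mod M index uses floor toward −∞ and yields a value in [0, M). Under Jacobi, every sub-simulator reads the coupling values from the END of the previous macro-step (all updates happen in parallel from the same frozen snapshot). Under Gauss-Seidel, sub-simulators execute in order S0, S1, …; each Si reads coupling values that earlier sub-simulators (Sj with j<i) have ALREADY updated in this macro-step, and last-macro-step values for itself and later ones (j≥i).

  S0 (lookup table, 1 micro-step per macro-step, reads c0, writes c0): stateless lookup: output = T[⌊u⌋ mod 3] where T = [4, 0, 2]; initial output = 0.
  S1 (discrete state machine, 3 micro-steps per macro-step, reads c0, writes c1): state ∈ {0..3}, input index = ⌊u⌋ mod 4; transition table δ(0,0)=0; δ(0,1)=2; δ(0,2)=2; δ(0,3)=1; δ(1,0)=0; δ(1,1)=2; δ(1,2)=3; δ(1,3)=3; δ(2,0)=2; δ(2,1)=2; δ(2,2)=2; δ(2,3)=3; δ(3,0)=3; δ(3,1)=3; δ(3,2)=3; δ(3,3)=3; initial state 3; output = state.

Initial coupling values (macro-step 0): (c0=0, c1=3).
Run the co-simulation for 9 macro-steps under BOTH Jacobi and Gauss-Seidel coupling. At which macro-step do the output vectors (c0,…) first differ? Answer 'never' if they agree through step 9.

[Jacobi] macro 1: S0 reads c0=0 → after 1×micro: 4; S1 reads c0=0 → after 3×micro: 3 ⇒ (c0=4, c1=3)
[Jacobi] macro 2: S0 reads c0=4 → after 1×micro: 0; S1 reads c0=4 → after 3×micro: 3 ⇒ (c0=0, c1=3)
[Jacobi] macro 3: S0 reads c0=0 → after 1×micro: 4; S1 reads c0=0 → after 3×micro: 3 ⇒ (c0=4, c1=3)
[Jacobi] macro 4: S0 reads c0=4 → after 1×micro: 0; S1 reads c0=4 → after 3×micro: 3 ⇒ (c0=0, c1=3)
[Jacobi] macro 5: S0 reads c0=0 → after 1×micro: 4; S1 reads c0=0 → after 3×micro: 3 ⇒ (c0=4, c1=3)
[Jacobi] macro 6: S0 reads c0=4 → after 1×micro: 0; S1 reads c0=4 → after 3×micro: 3 ⇒ (c0=0, c1=3)
[Jacobi] macro 7: S0 reads c0=0 → after 1×micro: 4; S1 reads c0=0 → after 3×micro: 3 ⇒ (c0=4, c1=3)
[Jacobi] macro 8: S0 reads c0=4 → after 1×micro: 0; S1 reads c0=4 → after 3×micro: 3 ⇒ (c0=0, c1=3)
[Jacobi] macro 9: S0 reads c0=0 → after 1×micro: 4; S1 reads c0=0 → after 3×micro: 3 ⇒ (c0=4, c1=3)
[Gauss-Seidel] macro 1: S0 reads c0=0 → after 1×micro: 4; S1 reads c0=4 → after 3×micro: 3 ⇒ (c0=4, c1=3)
[Gauss-Seidel] macro 2: S0 reads c0=4 → after 1×micro: 0; S1 reads c0=0 → after 3×micro: 3 ⇒ (c0=0, c1=3)
[Gauss-Seidel] macro 3: S0 reads c0=0 → after 1×micro: 4; S1 reads c0=4 → after 3×micro: 3 ⇒ (c0=4, c1=3)
[Gauss-Seidel] macro 4: S0 reads c0=4 → after 1×micro: 0; S1 reads c0=0 → after 3×micro: 3 ⇒ (c0=0, c1=3)
[Gauss-Seidel] macro 5: S0 reads c0=0 → after 1×micro: 4; S1 reads c0=4 → after 3×micro: 3 ⇒ (c0=4, c1=3)
[Gauss-Seidel] macro 6: S0 reads c0=4 → after 1×micro: 0; S1 reads c0=0 → after 3×micro: 3 ⇒ (c0=0, c1=3)
[Gauss-Seidel] macro 7: S0 reads c0=0 → after 1×micro: 4; S1 reads c0=4 → after 3×micro: 3 ⇒ (c0=4, c1=3)
[Gauss-Seidel] macro 8: S0 reads c0=4 → after 1×micro: 0; S1 reads c0=0 → after 3×micro: 3 ⇒ (c0=0, c1=3)
[Gauss-Seidel] macro 9: S0 reads c0=0 → after 1×micro: 4; S1 reads c0=4 → after 3×micro: 3 ⇒ (c0=4, c1=3)

first divergence at macro-step: never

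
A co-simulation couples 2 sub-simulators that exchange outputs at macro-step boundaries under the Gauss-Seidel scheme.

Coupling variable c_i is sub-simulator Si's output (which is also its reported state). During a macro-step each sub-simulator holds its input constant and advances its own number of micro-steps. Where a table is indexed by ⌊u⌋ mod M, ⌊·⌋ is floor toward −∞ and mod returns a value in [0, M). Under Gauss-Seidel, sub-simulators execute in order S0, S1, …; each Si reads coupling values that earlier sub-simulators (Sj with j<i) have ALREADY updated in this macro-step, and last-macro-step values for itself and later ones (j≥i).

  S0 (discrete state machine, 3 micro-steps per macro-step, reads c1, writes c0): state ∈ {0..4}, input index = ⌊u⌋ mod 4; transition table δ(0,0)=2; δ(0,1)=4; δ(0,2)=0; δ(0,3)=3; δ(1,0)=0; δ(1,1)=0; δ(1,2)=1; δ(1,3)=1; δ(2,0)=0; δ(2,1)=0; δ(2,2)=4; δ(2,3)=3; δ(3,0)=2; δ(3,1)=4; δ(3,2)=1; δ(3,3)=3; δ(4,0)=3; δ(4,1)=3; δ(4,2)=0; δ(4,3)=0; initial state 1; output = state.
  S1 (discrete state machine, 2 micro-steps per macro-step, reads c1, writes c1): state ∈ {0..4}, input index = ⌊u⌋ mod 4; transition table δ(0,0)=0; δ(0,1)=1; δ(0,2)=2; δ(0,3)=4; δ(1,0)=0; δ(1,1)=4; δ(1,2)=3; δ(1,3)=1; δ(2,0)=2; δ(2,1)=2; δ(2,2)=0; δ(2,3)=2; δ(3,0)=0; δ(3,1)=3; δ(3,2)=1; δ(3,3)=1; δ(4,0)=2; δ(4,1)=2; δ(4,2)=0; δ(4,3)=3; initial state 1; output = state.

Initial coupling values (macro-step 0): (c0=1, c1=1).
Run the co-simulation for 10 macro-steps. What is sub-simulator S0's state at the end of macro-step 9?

macro 1: S0 reads c1=1 → after 3×micro: 3; S1 reads c1=1 → after 2×micro: 2 ⇒ (c0=3, c1=2)
macro 2: S0 reads c1=2 → after 3×micro: 1; S1 reads c1=2 → after 2×micro: 2 ⇒ (c0=1, c1=2)
macro 3: S0 reads c1=2 → after 3×micro: 1; S1 reads c1=2 → after 2×micro: 2 ⇒ (c0=1, c1=2)
macro 4: S0 reads c1=2 → after 3×micro: 1; S1 reads c1=2 → after 2×micro: 2 ⇒ (c0=1, c1=2)
macro 5: S0 reads c1=2 → after 3×micro: 1; S1 reads c1=2 → after 2×micro: 2 ⇒ (c0=1, c1=2)
macro 6: S0 reads c1=2 → after 3×micro: 1; S1 reads c1=2 → after 2×micro: 2 ⇒ (c0=1, c1=2)
macro 7: S0 reads c1=2 → after 3×micro: 1; S1 reads c1=2 → after 2×micro: 2 ⇒ (c0=1, c1=2)
macro 8: S0 reads c1=2 → after 3×micro: 1; S1 reads c1=2 → after 2×micro: 2 ⇒ (c0=1, c1=2)
macro 9: S0 reads c1=2 → after 3×micro: 1; S1 reads c1=2 → after 2×micro: 2 ⇒ (c0=1, c1=2)
macro 10: S0 reads c1=2 → after 3×micro: 1; S1 reads c1=2 → after 2×micro: 2 ⇒ (c0=1, c1=2)

S0 state at macro-step 9 = 1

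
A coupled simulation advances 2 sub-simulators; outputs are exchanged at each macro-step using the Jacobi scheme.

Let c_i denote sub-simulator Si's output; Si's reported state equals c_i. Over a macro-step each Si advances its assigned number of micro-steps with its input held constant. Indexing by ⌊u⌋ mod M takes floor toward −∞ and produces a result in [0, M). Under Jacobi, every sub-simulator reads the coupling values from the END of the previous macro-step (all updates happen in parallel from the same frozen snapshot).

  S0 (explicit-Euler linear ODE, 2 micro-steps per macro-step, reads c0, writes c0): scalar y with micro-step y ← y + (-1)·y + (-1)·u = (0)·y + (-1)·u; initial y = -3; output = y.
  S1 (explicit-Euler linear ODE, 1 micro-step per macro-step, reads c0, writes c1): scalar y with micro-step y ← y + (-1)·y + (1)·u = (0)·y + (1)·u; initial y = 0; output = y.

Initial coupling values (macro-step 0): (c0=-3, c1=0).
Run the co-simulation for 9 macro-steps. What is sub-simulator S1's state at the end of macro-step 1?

S1 state at macro-step 1 = -3

macro 1: S0 reads c0=-3 → after 2×micro: 3; S1 reads c0=-3 → after 1×micro: -3 ⇒ (c0=3, c1=-3)
macro 2: S0 reads c0=3 → after 2×micro: -3; S1 reads c0=3 → after 1×micro: 3 ⇒ (c0=-3, c1=3)
macro 3: S0 reads c0=-3 → after 2×micro: 3; S1 reads c0=-3 → after 1×micro: -3 ⇒ (c0=3, c1=-3)
macro 4: S0 reads c0=3 → after 2×micro: -3; S1 reads c0=3 → after 1×micro: 3 ⇒ (c0=-3, c1=3)
macro 5: S0 reads c0=-3 → after 2×micro: 3; S1 reads c0=-3 → after 1×micro: -3 ⇒ (c0=3, c1=-3)
macro 6: S0 reads c0=3 → after 2×micro: -3; S1 reads c0=3 → after 1×micro: 3 ⇒ (c0=-3, c1=3)
macro 7: S0 reads c0=-3 → after 2×micro: 3; S1 reads c0=-3 → after 1×micro: -3 ⇒ (c0=3, c1=-3)
macro 8: S0 reads c0=3 → after 2×micro: -3; S1 reads c0=3 → after 1×micro: 3 ⇒ (c0=-3, c1=3)
macro 9: S0 reads c0=-3 → after 2×micro: 3; S1 reads c0=-3 → after 1×micro: -3 ⇒ (c0=3, c1=-3)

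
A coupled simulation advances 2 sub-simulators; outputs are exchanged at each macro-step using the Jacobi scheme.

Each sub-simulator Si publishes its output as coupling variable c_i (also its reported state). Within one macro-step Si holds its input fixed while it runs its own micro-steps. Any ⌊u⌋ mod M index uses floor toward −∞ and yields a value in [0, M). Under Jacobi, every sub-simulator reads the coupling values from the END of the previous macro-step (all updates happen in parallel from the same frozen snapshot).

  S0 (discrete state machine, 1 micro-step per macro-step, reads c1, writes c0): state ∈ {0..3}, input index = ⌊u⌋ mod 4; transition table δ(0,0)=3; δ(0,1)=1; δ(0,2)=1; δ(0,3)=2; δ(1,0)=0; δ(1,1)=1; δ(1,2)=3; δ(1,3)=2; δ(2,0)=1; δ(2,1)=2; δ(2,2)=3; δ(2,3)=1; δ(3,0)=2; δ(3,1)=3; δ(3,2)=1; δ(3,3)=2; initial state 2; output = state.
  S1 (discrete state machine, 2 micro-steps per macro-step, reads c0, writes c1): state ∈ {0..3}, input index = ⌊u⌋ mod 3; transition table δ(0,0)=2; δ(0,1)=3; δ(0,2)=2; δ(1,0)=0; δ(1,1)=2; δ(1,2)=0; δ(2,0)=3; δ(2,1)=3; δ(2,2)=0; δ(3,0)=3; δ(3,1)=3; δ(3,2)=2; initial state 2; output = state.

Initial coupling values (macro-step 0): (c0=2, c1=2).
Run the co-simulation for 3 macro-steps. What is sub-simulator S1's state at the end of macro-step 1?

macro 1: S0 reads c1=2 → after 1×micro: 3; S1 reads c0=2 → after 2×micro: 2 ⇒ (c0=3, c1=2)
macro 2: S0 reads c1=2 → after 1×micro: 1; S1 reads c0=3 → after 2×micro: 3 ⇒ (c0=1, c1=3)
macro 3: S0 reads c1=3 → after 1×micro: 2; S1 reads c0=1 → after 2×micro: 3 ⇒ (c0=2, c1=3)

S1 state at macro-step 1 = 2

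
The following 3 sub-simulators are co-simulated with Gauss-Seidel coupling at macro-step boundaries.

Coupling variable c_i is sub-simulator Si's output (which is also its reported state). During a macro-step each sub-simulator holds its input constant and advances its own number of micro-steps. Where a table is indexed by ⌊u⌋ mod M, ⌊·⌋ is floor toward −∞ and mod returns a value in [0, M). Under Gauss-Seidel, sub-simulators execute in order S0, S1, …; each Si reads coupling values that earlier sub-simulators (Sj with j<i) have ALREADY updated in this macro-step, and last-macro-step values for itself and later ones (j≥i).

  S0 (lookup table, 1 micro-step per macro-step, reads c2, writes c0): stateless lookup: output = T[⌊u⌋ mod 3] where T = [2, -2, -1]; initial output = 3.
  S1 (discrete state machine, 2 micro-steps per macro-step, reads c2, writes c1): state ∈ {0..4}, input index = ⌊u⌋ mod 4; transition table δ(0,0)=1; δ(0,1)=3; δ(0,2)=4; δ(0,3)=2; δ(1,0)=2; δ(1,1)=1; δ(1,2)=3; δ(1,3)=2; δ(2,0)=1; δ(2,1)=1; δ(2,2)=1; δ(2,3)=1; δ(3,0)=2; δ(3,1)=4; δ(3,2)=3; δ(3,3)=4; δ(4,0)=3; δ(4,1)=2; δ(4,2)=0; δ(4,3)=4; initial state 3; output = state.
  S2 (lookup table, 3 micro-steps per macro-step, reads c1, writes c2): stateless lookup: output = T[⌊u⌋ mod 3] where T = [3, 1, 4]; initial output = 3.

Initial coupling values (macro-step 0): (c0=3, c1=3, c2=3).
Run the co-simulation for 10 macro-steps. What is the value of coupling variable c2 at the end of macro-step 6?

macro 1: S0 reads c2=3 → after 1×micro: 2; S1 reads c2=3 → after 2×micro: 4; S2 reads c1=4 → after 3×micro: 1 ⇒ (c0=2, c1=4, c2=1)
macro 2: S0 reads c2=1 → after 1×micro: -2; S1 reads c2=1 → after 2×micro: 1; S2 reads c1=1 → after 3×micro: 1 ⇒ (c0=-2, c1=1, c2=1)
macro 3: S0 reads c2=1 → after 1×micro: -2; S1 reads c2=1 → after 2×micro: 1; S2 reads c1=1 → after 3×micro: 1 ⇒ (c0=-2, c1=1, c2=1)
macro 4: S0 reads c2=1 → after 1×micro: -2; S1 reads c2=1 → after 2×micro: 1; S2 reads c1=1 → after 3×micro: 1 ⇒ (c0=-2, c1=1, c2=1)
macro 5: S0 reads c2=1 → after 1×micro: -2; S1 reads c2=1 → after 2×micro: 1; S2 reads c1=1 → after 3×micro: 1 ⇒ (c0=-2, c1=1, c2=1)
macro 6: S0 reads c2=1 → after 1×micro: -2; S1 reads c2=1 → after 2×micro: 1; S2 reads c1=1 → after 3×micro: 1 ⇒ (c0=-2, c1=1, c2=1)
macro 7: S0 reads c2=1 → after 1×micro: -2; S1 reads c2=1 → after 2×micro: 1; S2 reads c1=1 → after 3×micro: 1 ⇒ (c0=-2, c1=1, c2=1)
macro 8: S0 reads c2=1 → after 1×micro: -2; S1 reads c2=1 → after 2×micro: 1; S2 reads c1=1 → after 3×micro: 1 ⇒ (c0=-2, c1=1, c2=1)
macro 9: S0 reads c2=1 → after 1×micro: -2; S1 reads c2=1 → after 2×micro: 1; S2 reads c1=1 → after 3×micro: 1 ⇒ (c0=-2, c1=1, c2=1)
macro 10: S0 reads c2=1 → after 1×micro: -2; S1 reads c2=1 → after 2×micro: 1; S2 reads c1=1 → after 3×micro: 1 ⇒ (c0=-2, c1=1, c2=1)

c2 at macro-step 6 = 1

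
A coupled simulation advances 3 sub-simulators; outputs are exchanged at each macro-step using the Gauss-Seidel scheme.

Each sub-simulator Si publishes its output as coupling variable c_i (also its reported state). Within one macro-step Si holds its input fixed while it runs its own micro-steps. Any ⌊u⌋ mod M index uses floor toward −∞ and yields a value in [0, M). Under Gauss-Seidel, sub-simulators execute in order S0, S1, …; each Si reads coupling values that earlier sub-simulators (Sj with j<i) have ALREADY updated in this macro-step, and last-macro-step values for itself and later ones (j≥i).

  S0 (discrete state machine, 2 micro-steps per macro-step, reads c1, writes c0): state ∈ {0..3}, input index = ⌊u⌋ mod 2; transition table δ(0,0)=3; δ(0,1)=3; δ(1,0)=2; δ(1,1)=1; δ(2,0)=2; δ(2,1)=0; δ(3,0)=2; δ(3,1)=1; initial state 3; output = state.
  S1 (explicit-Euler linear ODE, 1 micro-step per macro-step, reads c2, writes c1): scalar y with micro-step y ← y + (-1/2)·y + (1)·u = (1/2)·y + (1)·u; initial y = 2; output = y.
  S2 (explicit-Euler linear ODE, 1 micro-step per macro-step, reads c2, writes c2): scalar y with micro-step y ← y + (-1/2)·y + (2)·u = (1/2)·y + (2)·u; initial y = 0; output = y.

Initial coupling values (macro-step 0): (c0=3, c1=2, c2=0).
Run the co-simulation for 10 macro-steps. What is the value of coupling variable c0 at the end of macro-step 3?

macro 1: S0 reads c1=2 → after 2×micro: 2; S1 reads c2=0 → after 1×micro: 1; S2 reads c2=0 → after 1×micro: 0 ⇒ (c0=2, c1=1, c2=0)
macro 2: S0 reads c1=1 → after 2×micro: 3; S1 reads c2=0 → after 1×micro: 1/2; S2 reads c2=0 → after 1×micro: 0 ⇒ (c0=3, c1=1/2, c2=0)
macro 3: S0 reads c1=1/2 → after 2×micro: 2; S1 reads c2=0 → after 1×micro: 1/4; S2 reads c2=0 → after 1×micro: 0 ⇒ (c0=2, c1=1/4, c2=0)
macro 4: S0 reads c1=1/4 → after 2×micro: 2; S1 reads c2=0 → after 1×micro: 1/8; S2 reads c2=0 → after 1×micro: 0 ⇒ (c0=2, c1=1/8, c2=0)
macro 5: S0 reads c1=1/8 → after 2×micro: 2; S1 reads c2=0 → after 1×micro: 1/16; S2 reads c2=0 → after 1×micro: 0 ⇒ (c0=2, c1=1/16, c2=0)
macro 6: S0 reads c1=1/16 → after 2×micro: 2; S1 reads c2=0 → after 1×micro: 1/32; S2 reads c2=0 → after 1×micro: 0 ⇒ (c0=2, c1=1/32, c2=0)
macro 7: S0 reads c1=1/32 → after 2×micro: 2; S1 reads c2=0 → after 1×micro: 1/64; S2 reads c2=0 → after 1×micro: 0 ⇒ (c0=2, c1=1/64, c2=0)
macro 8: S0 reads c1=1/64 → after 2×micro: 2; S1 reads c2=0 → after 1×micro: 1/128; S2 reads c2=0 → after 1×micro: 0 ⇒ (c0=2, c1=1/128, c2=0)
macro 9: S0 reads c1=1/128 → after 2×micro: 2; S1 reads c2=0 → after 1×micro: 1/256; S2 reads c2=0 → after 1×micro: 0 ⇒ (c0=2, c1=1/256, c2=0)
macro 10: S0 reads c1=1/256 → after 2×micro: 2; S1 reads c2=0 → after 1×micro: 1/512; S2 reads c2=0 → after 1×micro: 0 ⇒ (c0=2, c1=1/512, c2=0)

c0 at macro-step 3 = 2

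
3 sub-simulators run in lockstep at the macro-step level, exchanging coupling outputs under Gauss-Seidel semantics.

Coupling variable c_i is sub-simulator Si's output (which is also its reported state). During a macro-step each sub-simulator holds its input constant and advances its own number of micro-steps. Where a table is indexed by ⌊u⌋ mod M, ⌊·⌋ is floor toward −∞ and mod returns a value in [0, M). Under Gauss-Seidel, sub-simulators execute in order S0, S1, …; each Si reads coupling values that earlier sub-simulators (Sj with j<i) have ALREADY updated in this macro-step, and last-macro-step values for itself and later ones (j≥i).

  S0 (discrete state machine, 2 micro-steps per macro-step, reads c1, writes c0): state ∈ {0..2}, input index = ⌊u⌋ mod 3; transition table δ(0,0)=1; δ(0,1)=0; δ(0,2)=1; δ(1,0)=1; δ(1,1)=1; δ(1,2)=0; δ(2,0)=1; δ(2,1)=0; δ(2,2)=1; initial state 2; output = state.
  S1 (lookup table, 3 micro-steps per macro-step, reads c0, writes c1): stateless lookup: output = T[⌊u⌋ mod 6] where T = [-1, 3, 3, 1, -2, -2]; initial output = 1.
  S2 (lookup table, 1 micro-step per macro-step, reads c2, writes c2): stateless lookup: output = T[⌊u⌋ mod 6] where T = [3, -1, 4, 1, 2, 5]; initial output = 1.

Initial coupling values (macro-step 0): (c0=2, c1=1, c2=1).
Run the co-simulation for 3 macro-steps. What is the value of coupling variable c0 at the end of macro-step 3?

macro 1: S0 reads c1=1 → after 2×micro: 0; S1 reads c0=0 → after 3×micro: -1; S2 reads c2=1 → after 1×micro: -1 ⇒ (c0=0, c1=-1, c2=-1)
macro 2: S0 reads c1=-1 → after 2×micro: 0; S1 reads c0=0 → after 3×micro: -1; S2 reads c2=-1 → after 1×micro: 5 ⇒ (c0=0, c1=-1, c2=5)
macro 3: S0 reads c1=-1 → after 2×micro: 0; S1 reads c0=0 → after 3×micro: -1; S2 reads c2=5 → after 1×micro: 5 ⇒ (c0=0, c1=-1, c2=5)

c0 at macro-step 3 = 0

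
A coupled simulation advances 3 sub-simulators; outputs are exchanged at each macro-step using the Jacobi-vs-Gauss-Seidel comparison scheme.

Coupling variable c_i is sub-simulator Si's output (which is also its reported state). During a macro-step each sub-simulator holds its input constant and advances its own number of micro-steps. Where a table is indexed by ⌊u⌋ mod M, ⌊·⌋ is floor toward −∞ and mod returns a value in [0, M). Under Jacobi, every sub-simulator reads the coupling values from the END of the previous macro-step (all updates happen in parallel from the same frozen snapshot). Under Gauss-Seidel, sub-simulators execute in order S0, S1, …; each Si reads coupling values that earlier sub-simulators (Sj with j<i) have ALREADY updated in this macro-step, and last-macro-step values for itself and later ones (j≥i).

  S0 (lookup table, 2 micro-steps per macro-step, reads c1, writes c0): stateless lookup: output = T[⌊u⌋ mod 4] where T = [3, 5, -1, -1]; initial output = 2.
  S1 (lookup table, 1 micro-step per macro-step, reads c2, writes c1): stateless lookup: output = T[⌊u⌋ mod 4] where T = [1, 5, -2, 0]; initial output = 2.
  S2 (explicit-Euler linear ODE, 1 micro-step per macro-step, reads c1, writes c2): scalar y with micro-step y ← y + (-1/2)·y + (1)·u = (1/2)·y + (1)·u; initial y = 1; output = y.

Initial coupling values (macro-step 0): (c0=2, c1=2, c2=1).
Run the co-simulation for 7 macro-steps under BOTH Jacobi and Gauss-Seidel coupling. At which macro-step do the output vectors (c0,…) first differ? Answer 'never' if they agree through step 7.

[Jacobi] macro 1: S0 reads c1=2 → after 2×micro: -1; S1 reads c2=1 → after 1×micro: 5; S2 reads c1=2 → after 1×micro: 5/2 ⇒ (c0=-1, c1=5, c2=5/2)
[Jacobi] macro 2: S0 reads c1=5 → after 2×micro: 5; S1 reads c2=5/2 → after 1×micro: -2; S2 reads c1=5 → after 1×micro: 25/4 ⇒ (c0=5, c1=-2, c2=25/4)
[Jacobi] macro 3: S0 reads c1=-2 → after 2×micro: -1; S1 reads c2=25/4 → after 1×micro: -2; S2 reads c1=-2 → after 1×micro: 9/8 ⇒ (c0=-1, c1=-2, c2=9/8)
[Jacobi] macro 4: S0 reads c1=-2 → after 2×micro: -1; S1 reads c2=9/8 → after 1×micro: 5; S2 reads c1=-2 → after 1×micro: -23/16 ⇒ (c0=-1, c1=5, c2=-23/16)
[Jacobi] macro 5: S0 reads c1=5 → after 2×micro: 5; S1 reads c2=-23/16 → after 1×micro: -2; S2 reads c1=5 → after 1×micro: 137/32 ⇒ (c0=5, c1=-2, c2=137/32)
[Jacobi] macro 6: S0 reads c1=-2 → after 2×micro: -1; S1 reads c2=137/32 → after 1×micro: 1; S2 reads c1=-2 → after 1×micro: 9/64 ⇒ (c0=-1, c1=1, c2=9/64)
[Jacobi] macro 7: S0 reads c1=1 → after 2×micro: 5; S1 reads c2=9/64 → after 1×micro: 1; S2 reads c1=1 → after 1×micro: 137/128 ⇒ (c0=5, c1=1, c2=137/128)
[Gauss-Seidel] macro 1: S0 reads c1=2 → after 2×micro: -1; S1 reads c2=1 → after 1×micro: 5; S2 reads c1=5 → after 1×micro: 11/2 ⇒ (c0=-1, c1=5, c2=11/2)
[Gauss-Seidel] macro 2: S0 reads c1=5 → after 2×micro: 5; S1 reads c2=11/2 → after 1×micro: 5; S2 reads c1=5 → after 1×micro: 31/4 ⇒ (c0=5, c1=5, c2=31/4)
[Gauss-Seidel] macro 3: S0 reads c1=5 → after 2×micro: 5; S1 reads c2=31/4 → after 1×micro: 0; S2 reads c1=0 → after 1×micro: 31/8 ⇒ (c0=5, c1=0, c2=31/8)
[Gauss-Seidel] macro 4: S0 reads c1=0 → after 2×micro: 3; S1 reads c2=31/8 → after 1×micro: 0; S2 reads c1=0 → after 1×micro: 31/16 ⇒ (c0=3, c1=0, c2=31/16)
[Gauss-Seidel] macro 5: S0 reads c1=0 → after 2×micro: 3; S1 reads c2=31/16 → after 1×micro: 5; S2 reads c1=5 → after 1×micro: 191/32 ⇒ (c0=3, c1=5, c2=191/32)
[Gauss-Seidel] macro 6: S0 reads c1=5 → after 2×micro: 5; S1 reads c2=191/32 → after 1×micro: 5; S2 reads c1=5 → after 1×micro: 511/64 ⇒ (c0=5, c1=5, c2=511/64)
[Gauss-Seidel] macro 7: S0 reads c1=5 → after 2×micro: 5; S1 reads c2=511/64 → after 1×micro: 0; S2 reads c1=0 → after 1×micro: 511/128 ⇒ (c0=5, c1=0, c2=511/128)

first divergence at macro-step: 1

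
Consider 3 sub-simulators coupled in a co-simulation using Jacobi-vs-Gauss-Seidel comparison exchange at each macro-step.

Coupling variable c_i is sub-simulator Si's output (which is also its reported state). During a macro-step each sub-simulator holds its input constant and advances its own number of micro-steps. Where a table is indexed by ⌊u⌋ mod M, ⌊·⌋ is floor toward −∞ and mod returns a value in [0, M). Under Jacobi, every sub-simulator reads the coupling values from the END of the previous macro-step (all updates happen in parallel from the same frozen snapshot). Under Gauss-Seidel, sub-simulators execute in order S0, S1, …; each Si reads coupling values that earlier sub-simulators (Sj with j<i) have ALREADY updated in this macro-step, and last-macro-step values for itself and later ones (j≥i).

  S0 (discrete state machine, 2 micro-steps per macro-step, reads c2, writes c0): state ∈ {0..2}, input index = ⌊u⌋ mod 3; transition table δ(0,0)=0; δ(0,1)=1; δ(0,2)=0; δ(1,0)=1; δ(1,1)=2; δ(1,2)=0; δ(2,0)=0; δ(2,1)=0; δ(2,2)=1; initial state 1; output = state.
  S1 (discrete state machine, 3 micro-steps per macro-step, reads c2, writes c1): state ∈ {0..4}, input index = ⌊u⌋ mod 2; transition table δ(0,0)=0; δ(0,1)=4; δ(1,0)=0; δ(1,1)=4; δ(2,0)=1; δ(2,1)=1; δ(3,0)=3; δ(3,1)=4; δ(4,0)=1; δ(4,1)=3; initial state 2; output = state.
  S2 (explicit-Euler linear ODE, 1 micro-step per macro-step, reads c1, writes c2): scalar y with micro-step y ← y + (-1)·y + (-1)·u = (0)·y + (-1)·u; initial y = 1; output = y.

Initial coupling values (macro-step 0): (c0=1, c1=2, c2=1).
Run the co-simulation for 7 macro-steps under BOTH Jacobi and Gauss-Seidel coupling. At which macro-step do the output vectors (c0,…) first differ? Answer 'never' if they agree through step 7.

[Jacobi] macro 1: S0 reads c2=1 → after 2×micro: 0; S1 reads c2=1 → after 3×micro: 3; S2 reads c1=2 → after 1×micro: -2 ⇒ (c0=0, c1=3, c2=-2)
[Jacobi] macro 2: S0 reads c2=-2 → after 2×micro: 2; S1 reads c2=-2 → after 3×micro: 3; S2 reads c1=3 → after 1×micro: -3 ⇒ (c0=2, c1=3, c2=-3)
[Jacobi] macro 3: S0 reads c2=-3 → after 2×micro: 0; S1 reads c2=-3 → after 3×micro: 4; S2 reads c1=3 → after 1×micro: -3 ⇒ (c0=0, c1=4, c2=-3)
[Jacobi] macro 4: S0 reads c2=-3 → after 2×micro: 0; S1 reads c2=-3 → after 3×micro: 3; S2 reads c1=4 → after 1×micro: -4 ⇒ (c0=0, c1=3, c2=-4)
[Jacobi] macro 5: S0 reads c2=-4 → after 2×micro: 0; S1 reads c2=-4 → after 3×micro: 3; S2 reads c1=3 → after 1×micro: -3 ⇒ (c0=0, c1=3, c2=-3)
[Jacobi] macro 6: S0 reads c2=-3 → after 2×micro: 0; S1 reads c2=-3 → after 3×micro: 4; S2 reads c1=3 → after 1×micro: -3 ⇒ (c0=0, c1=4, c2=-3)
[Jacobi] macro 7: S0 reads c2=-3 → after 2×micro: 0; S1 reads c2=-3 → after 3×micro: 3; S2 reads c1=4 → after 1×micro: -4 ⇒ (c0=0, c1=3, c2=-4)
[Gauss-Seidel] macro 1: S0 reads c2=1 → after 2×micro: 0; S1 reads c2=1 → after 3×micro: 3; S2 reads c1=3 → after 1×micro: -3 ⇒ (c0=0, c1=3, c2=-3)
[Gauss-Seidel] macro 2: S0 reads c2=-3 → after 2×micro: 0; S1 reads c2=-3 → after 3×micro: 4; S2 reads c1=4 → after 1×micro: -4 ⇒ (c0=0, c1=4, c2=-4)
[Gauss-Seidel] macro 3: S0 reads c2=-4 → after 2×micro: 0; S1 reads c2=-4 → after 3×micro: 0; S2 reads c1=0 → after 1×micro: 0 ⇒ (c0=0, c1=0, c2=0)
[Gauss-Seidel] macro 4: S0 reads c2=0 → after 2×micro: 0; S1 reads c2=0 → after 3×micro: 0; S2 reads c1=0 → after 1×micro: 0 ⇒ (c0=0, c1=0, c2=0)
[Gauss-Seidel] macro 5: S0 reads c2=0 → after 2×micro: 0; S1 reads c2=0 → after 3×micro: 0; S2 reads c1=0 → after 1×micro: 0 ⇒ (c0=0, c1=0, c2=0)
[Gauss-Seidel] macro 6: S0 reads c2=0 → after 2×micro: 0; S1 reads c2=0 → after 3×micro: 0; S2 reads c1=0 → after 1×micro: 0 ⇒ (c0=0, c1=0, c2=0)
[Gauss-Seidel] macro 7: S0 reads c2=0 → after 2×micro: 0; S1 reads c2=0 → after 3×micro: 0; S2 reads c1=0 → after 1×micro: 0 ⇒ (c0=0, c1=0, c2=0)

first divergence at macro-step: 1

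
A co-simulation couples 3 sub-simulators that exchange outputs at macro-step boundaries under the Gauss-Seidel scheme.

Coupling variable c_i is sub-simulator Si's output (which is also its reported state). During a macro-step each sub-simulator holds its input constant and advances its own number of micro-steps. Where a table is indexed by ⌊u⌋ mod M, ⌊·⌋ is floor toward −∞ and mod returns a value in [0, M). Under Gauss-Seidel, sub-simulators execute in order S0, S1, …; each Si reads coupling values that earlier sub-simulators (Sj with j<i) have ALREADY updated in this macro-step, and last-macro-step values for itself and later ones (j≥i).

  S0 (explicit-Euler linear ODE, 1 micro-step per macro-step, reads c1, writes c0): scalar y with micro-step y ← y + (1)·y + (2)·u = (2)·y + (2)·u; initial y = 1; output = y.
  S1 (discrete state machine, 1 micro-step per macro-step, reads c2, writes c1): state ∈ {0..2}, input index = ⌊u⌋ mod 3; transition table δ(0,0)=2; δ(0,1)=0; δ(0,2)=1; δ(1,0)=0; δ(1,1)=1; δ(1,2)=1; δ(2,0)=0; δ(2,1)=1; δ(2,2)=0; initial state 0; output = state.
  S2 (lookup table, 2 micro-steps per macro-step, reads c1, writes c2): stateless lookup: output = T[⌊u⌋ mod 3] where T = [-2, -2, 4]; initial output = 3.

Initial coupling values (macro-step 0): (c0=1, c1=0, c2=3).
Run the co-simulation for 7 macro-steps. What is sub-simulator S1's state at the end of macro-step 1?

macro 1: S0 reads c1=0 → after 1×micro: 2; S1 reads c2=3 → after 1×micro: 2; S2 reads c1=2 → after 2×micro: 4 ⇒ (c0=2, c1=2, c2=4)
macro 2: S0 reads c1=2 → after 1×micro: 8; S1 reads c2=4 → after 1×micro: 1; S2 reads c1=1 → after 2×micro: -2 ⇒ (c0=8, c1=1, c2=-2)
macro 3: S0 reads c1=1 → after 1×micro: 18; S1 reads c2=-2 → after 1×micro: 1; S2 reads c1=1 → after 2×micro: -2 ⇒ (c0=18, c1=1, c2=-2)
macro 4: S0 reads c1=1 → after 1×micro: 38; S1 reads c2=-2 → after 1×micro: 1; S2 reads c1=1 → after 2×micro: -2 ⇒ (c0=38, c1=1, c2=-2)
macro 5: S0 reads c1=1 → after 1×micro: 78; S1 reads c2=-2 → after 1×micro: 1; S2 reads c1=1 → after 2×micro: -2 ⇒ (c0=78, c1=1, c2=-2)
macro 6: S0 reads c1=1 → after 1×micro: 158; S1 reads c2=-2 → after 1×micro: 1; S2 reads c1=1 → after 2×micro: -2 ⇒ (c0=158, c1=1, c2=-2)
macro 7: S0 reads c1=1 → after 1×micro: 318; S1 reads c2=-2 → after 1×micro: 1; S2 reads c1=1 → after 2×micro: -2 ⇒ (c0=318, c1=1, c2=-2)

S1 state at macro-step 1 = 2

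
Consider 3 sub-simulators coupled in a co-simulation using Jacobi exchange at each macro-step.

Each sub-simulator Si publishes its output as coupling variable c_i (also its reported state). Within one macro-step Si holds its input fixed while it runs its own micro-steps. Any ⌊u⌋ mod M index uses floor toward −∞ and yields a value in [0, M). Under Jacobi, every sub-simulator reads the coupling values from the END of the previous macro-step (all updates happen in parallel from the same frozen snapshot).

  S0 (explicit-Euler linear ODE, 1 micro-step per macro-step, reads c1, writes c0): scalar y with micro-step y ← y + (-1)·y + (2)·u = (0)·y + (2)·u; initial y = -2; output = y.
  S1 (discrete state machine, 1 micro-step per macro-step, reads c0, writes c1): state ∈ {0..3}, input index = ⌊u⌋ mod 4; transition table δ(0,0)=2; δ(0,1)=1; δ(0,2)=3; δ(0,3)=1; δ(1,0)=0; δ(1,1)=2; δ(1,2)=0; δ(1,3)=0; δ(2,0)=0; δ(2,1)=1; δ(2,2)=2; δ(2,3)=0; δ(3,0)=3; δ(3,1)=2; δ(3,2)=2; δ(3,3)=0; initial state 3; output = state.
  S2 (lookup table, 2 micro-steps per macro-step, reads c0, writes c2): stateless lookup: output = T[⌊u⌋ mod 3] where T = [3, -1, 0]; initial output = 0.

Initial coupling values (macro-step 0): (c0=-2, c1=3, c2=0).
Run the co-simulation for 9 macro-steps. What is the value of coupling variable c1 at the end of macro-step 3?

c1 at macro-step 3 = 0

macro 1: S0 reads c1=3 → after 1×micro: 6; S1 reads c0=-2 → after 1×micro: 2; S2 reads c0=-2 → after 2×micro: -1 ⇒ (c0=6, c1=2, c2=-1)
macro 2: S0 reads c1=2 → after 1×micro: 4; S1 reads c0=6 → after 1×micro: 2; S2 reads c0=6 → after 2×micro: 3 ⇒ (c0=4, c1=2, c2=3)
macro 3: S0 reads c1=2 → after 1×micro: 4; S1 reads c0=4 → after 1×micro: 0; S2 reads c0=4 → after 2×micro: -1 ⇒ (c0=4, c1=0, c2=-1)
macro 4: S0 reads c1=0 → after 1×micro: 0; S1 reads c0=4 → after 1×micro: 2; S2 reads c0=4 → after 2×micro: -1 ⇒ (c0=0, c1=2, c2=-1)
macro 5: S0 reads c1=2 → after 1×micro: 4; S1 reads c0=0 → after 1×micro: 0; S2 reads c0=0 → after 2×micro: 3 ⇒ (c0=4, c1=0, c2=3)
macro 6: S0 reads c1=0 → after 1×micro: 0; S1 reads c0=4 → after 1×micro: 2; S2 reads c0=4 → after 2×micro: -1 ⇒ (c0=0, c1=2, c2=-1)
macro 7: S0 reads c1=2 → after 1×micro: 4; S1 reads c0=0 → after 1×micro: 0; S2 reads c0=0 → after 2×micro: 3 ⇒ (c0=4, c1=0, c2=3)
macro 8: S0 reads c1=0 → after 1×micro: 0; S1 reads c0=4 → after 1×micro: 2; S2 reads c0=4 → after 2×micro: -1 ⇒ (c0=0, c1=2, c2=-1)
macro 9: S0 reads c1=2 → after 1×micro: 4; S1 reads c0=0 → after 1×micro: 0; S2 reads c0=0 → after 2×micro: 3 ⇒ (c0=4, c1=0, c2=3)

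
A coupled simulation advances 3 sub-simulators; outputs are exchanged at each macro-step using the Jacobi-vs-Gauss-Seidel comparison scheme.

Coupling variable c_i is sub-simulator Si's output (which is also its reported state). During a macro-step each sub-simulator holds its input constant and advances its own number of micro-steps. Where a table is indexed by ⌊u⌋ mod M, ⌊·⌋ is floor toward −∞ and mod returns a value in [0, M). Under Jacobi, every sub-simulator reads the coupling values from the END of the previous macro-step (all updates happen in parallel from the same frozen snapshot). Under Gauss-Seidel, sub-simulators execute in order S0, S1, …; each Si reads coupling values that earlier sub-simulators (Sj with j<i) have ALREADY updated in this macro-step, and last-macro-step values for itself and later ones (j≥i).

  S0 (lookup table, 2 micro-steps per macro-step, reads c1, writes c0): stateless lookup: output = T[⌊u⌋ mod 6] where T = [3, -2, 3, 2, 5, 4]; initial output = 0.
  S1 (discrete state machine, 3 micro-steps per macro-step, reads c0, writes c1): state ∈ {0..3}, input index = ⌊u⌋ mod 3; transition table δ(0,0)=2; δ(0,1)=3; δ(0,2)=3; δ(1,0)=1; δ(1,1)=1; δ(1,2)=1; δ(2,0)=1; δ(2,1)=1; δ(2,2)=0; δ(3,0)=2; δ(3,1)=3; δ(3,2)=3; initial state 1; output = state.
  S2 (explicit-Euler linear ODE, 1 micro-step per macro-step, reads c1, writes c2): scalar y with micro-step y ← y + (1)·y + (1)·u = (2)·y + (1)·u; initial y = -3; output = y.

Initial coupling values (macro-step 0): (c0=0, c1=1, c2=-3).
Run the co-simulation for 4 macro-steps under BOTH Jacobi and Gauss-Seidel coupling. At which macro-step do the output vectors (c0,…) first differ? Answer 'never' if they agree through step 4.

first divergence at macro-step: never

[Jacobi] macro 1: S0 reads c1=1 → after 2×micro: -2; S1 reads c0=0 → after 3×micro: 1; S2 reads c1=1 → after 1×micro: -5 ⇒ (c0=-2, c1=1, c2=-5)
[Jacobi] macro 2: S0 reads c1=1 → after 2×micro: -2; S1 reads c0=-2 → after 3×micro: 1; S2 reads c1=1 → after 1×micro: -9 ⇒ (c0=-2, c1=1, c2=-9)
[Jacobi] macro 3: S0 reads c1=1 → after 2×micro: -2; S1 reads c0=-2 → after 3×micro: 1; S2 reads c1=1 → after 1×micro: -17 ⇒ (c0=-2, c1=1, c2=-17)
[Jacobi] macro 4: S0 reads c1=1 → after 2×micro: -2; S1 reads c0=-2 → after 3×micro: 1; S2 reads c1=1 → after 1×micro: -33 ⇒ (c0=-2, c1=1, c2=-33)
[Gauss-Seidel] macro 1: S0 reads c1=1 → after 2×micro: -2; S1 reads c0=-2 → after 3×micro: 1; S2 reads c1=1 → after 1×micro: -5 ⇒ (c0=-2, c1=1, c2=-5)
[Gauss-Seidel] macro 2: S0 reads c1=1 → after 2×micro: -2; S1 reads c0=-2 → after 3×micro: 1; S2 reads c1=1 → after 1×micro: -9 ⇒ (c0=-2, c1=1, c2=-9)
[Gauss-Seidel] macro 3: S0 reads c1=1 → after 2×micro: -2; S1 reads c0=-2 → after 3×micro: 1; S2 reads c1=1 → after 1×micro: -17 ⇒ (c0=-2, c1=1, c2=-17)
[Gauss-Seidel] macro 4: S0 reads c1=1 → after 2×micro: -2; S1 reads c0=-2 → after 3×micro: 1; S2 reads c1=1 → after 1×micro: -33 ⇒ (c0=-2, c1=1, c2=-33)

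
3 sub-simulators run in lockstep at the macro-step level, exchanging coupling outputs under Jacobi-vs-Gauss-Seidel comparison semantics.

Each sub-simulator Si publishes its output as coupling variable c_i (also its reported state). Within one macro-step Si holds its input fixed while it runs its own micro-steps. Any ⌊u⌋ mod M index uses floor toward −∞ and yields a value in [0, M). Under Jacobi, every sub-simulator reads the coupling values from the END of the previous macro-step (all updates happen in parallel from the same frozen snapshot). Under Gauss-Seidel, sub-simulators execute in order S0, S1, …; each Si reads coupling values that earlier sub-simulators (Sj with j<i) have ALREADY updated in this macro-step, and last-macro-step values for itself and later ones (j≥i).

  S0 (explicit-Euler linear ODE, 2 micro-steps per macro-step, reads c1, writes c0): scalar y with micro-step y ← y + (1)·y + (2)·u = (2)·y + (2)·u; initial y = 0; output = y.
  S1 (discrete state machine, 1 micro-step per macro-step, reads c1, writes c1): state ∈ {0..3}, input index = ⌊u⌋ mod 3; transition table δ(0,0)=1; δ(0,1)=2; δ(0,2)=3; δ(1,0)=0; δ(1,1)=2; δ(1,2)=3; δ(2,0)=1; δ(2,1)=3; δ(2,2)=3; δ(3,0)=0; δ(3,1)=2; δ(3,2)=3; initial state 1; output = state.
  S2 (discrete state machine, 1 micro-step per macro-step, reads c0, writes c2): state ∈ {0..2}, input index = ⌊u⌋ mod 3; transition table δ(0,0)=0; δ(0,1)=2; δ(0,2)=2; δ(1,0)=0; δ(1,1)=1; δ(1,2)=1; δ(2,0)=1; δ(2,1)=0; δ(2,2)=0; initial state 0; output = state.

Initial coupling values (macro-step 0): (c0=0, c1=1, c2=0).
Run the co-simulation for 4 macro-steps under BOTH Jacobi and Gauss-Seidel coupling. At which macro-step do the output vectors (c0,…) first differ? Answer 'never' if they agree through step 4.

[Jacobi] macro 1: S0 reads c1=1 → after 2×micro: 6; S1 reads c1=1 → after 1×micro: 2; S2 reads c0=0 → after 1×micro: 0 ⇒ (c0=6, c1=2, c2=0)
[Jacobi] macro 2: S0 reads c1=2 → after 2×micro: 36; S1 reads c1=2 → after 1×micro: 3; S2 reads c0=6 → after 1×micro: 0 ⇒ (c0=36, c1=3, c2=0)
[Jacobi] macro 3: S0 reads c1=3 → after 2×micro: 162; S1 reads c1=3 → after 1×micro: 0; S2 reads c0=36 → after 1×micro: 0 ⇒ (c0=162, c1=0, c2=0)
[Jacobi] macro 4: S0 reads c1=0 → after 2×micro: 648; S1 reads c1=0 → after 1×micro: 1; S2 reads c0=162 → after 1×micro: 0 ⇒ (c0=648, c1=1, c2=0)
[Gauss-Seidel] macro 1: S0 reads c1=1 → after 2×micro: 6; S1 reads c1=1 → after 1×micro: 2; S2 reads c0=6 → after 1×micro: 0 ⇒ (c0=6, c1=2, c2=0)
[Gauss-Seidel] macro 2: S0 reads c1=2 → after 2×micro: 36; S1 reads c1=2 → after 1×micro: 3; S2 reads c0=36 → after 1×micro: 0 ⇒ (c0=36, c1=3, c2=0)
[Gauss-Seidel] macro 3: S0 reads c1=3 → after 2×micro: 162; S1 reads c1=3 → after 1×micro: 0; S2 reads c0=162 → after 1×micro: 0 ⇒ (c0=162, c1=0, c2=0)
[Gauss-Seidel] macro 4: S0 reads c1=0 → after 2×micro: 648; S1 reads c1=0 → after 1×micro: 1; S2 reads c0=648 → after 1×micro: 0 ⇒ (c0=648, c1=1, c2=0)

first divergence at macro-step: never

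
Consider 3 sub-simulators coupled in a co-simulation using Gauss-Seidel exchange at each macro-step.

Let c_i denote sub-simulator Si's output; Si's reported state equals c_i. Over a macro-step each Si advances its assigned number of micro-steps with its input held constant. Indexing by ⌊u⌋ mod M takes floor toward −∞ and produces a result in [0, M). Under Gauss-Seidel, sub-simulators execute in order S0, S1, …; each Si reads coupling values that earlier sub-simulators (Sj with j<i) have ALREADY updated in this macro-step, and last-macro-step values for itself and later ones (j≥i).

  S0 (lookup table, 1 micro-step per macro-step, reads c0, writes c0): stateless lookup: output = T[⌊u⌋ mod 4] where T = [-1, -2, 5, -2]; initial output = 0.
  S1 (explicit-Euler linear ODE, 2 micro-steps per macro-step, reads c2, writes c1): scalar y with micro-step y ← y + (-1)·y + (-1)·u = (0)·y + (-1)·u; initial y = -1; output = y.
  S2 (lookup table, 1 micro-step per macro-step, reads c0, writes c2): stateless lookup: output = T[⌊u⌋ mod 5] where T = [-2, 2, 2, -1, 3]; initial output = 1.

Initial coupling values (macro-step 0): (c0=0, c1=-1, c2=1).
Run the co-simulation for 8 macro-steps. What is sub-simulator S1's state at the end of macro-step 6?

S1 state at macro-step 6 = 2

macro 1: S0 reads c0=0 → after 1×micro: -1; S1 reads c2=1 → after 2×micro: -1; S2 reads c0=-1 → after 1×micro: 3 ⇒ (c0=-1, c1=-1, c2=3)
macro 2: S0 reads c0=-1 → after 1×micro: -2; S1 reads c2=3 → after 2×micro: -3; S2 reads c0=-2 → after 1×micro: -1 ⇒ (c0=-2, c1=-3, c2=-1)
macro 3: S0 reads c0=-2 → after 1×micro: 5; S1 reads c2=-1 → after 2×micro: 1; S2 reads c0=5 → after 1×micro: -2 ⇒ (c0=5, c1=1, c2=-2)
macro 4: S0 reads c0=5 → after 1×micro: -2; S1 reads c2=-2 → after 2×micro: 2; S2 reads c0=-2 → after 1×micro: -1 ⇒ (c0=-2, c1=2, c2=-1)
macro 5: S0 reads c0=-2 → after 1×micro: 5; S1 reads c2=-1 → after 2×micro: 1; S2 reads c0=5 → after 1×micro: -2 ⇒ (c0=5, c1=1, c2=-2)
macro 6: S0 reads c0=5 → after 1×micro: -2; S1 reads c2=-2 → after 2×micro: 2; S2 reads c0=-2 → after 1×micro: -1 ⇒ (c0=-2, c1=2, c2=-1)
macro 7: S0 reads c0=-2 → after 1×micro: 5; S1 reads c2=-1 → after 2×micro: 1; S2 reads c0=5 → after 1×micro: -2 ⇒ (c0=5, c1=1, c2=-2)
macro 8: S0 reads c0=5 → after 1×micro: -2; S1 reads c2=-2 → after 2×micro: 2; S2 reads c0=-2 → after 1×micro: -1 ⇒ (c0=-2, c1=2, c2=-1)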